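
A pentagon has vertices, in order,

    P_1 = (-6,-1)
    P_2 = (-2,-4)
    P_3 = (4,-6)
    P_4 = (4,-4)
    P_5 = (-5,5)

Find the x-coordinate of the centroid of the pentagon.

Apply the surveyor's formula. First the cross-terms c_i = x_i·y_{i+1} − x_{i+1}·y_i:
  22, 28, 8, 0, 35  ⇒  2A = 93, A = 46.5.
Then Σ (x_i + x_{i+1})·c_i = -441, so x̄ = -441 / (6·46.5) = -49/31.

-49/31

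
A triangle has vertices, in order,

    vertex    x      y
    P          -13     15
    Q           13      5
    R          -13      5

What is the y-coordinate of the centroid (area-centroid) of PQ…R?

25/3

Apply the surveyor's formula. First the cross-terms c_i = x_i·y_{i+1} − x_{i+1}·y_i:
  -260, 130, -130  ⇒  2A = -260, A = -130.
Then Σ (y_i + y_{i+1})·c_i = -6500, so ȳ = -6500 / (6·(-130)) = 25/3.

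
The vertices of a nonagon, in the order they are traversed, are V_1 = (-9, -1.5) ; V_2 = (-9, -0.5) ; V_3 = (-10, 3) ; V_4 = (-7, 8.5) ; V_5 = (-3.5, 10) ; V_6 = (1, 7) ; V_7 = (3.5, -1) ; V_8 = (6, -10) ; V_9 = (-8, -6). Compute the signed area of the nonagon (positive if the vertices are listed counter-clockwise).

-196.125

V_1→V_2: (-9)(-0.5) − (-9)(-1.5) = -9
V_2→V_3: (-9)(3) − (-10)(-0.5) = -32
V_3→V_4: (-10)(8.5) − (-7)(3) = -64
V_4→V_5: (-7)(10) − (-3.5)(8.5) = -40.25
V_5→V_6: (-3.5)(7) − (1)(10) = -34.5
V_6→V_7: (1)(-1) − (3.5)(7) = -25.5
V_7→V_8: (3.5)(-10) − (6)(-1) = -29
V_8→V_9: (6)(-6) − (-8)(-10) = -116
V_9→V_1: (-8)(-1.5) − (-9)(-6) = -42
Σ = -392.25
Signed area = Σ/2 = -196.125 (negative ⇒ clockwise traversal).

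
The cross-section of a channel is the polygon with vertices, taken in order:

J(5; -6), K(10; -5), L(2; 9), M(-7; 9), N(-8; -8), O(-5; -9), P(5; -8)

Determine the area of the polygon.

Apply the shoelace (surveyor's) formula: 2A = Σ (x_i·y_{i+1} − x_{i+1}·y_i), indices taken mod 7.
Σ = (35) + (100) + (81) + (128) + (32) + (85) + (10) = 471
Area = |Σ|/2 = 235.5.

235.5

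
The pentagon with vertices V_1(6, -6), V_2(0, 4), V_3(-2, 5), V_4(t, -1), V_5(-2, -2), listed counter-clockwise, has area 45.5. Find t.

-5

Write out the shoelace sum; only the two edges meeting at V_4 involve t:
2·Area = [((-2)·(-1) − t·5) + (t·(-2) − (-2)·(-1))] + 56
       = -7·t + 56 = 91
⇒ t = -5.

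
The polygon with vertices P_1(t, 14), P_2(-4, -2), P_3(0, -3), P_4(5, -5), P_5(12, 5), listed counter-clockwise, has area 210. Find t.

-12

The doubled signed area Σ (x_i y_{i+1} − x_{i+1} y_i) is linear in t.
With t=0 it equals 336; the coefficient of t is -7 (from the two edges through P_1).
So -7·t + 336 = 2·210 = 420 ⇒ t = -12.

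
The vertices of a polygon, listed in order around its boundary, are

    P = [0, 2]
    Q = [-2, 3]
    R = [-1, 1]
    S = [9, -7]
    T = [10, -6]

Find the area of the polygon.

Apply the shoelace (surveyor's) formula: 2A = Σ (x_i·y_{i+1} − x_{i+1}·y_i), indices taken mod 5.
Cross-terms: 4, 1, -2, 16, 20  ⇒  Σ = 39
Area = |Σ|/2 = 19.5.

19.5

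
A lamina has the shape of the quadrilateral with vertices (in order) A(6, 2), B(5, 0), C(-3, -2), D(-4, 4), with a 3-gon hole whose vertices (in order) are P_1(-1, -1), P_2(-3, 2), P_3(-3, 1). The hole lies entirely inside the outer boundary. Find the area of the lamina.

35

Outer boundary:
Apply the shoelace (surveyor's) formula: 2A = Σ (x_i·y_{i+1} − x_{i+1}·y_i), indices taken mod 4.
Σ = (-10) + (-10) + (-20) + (-32) = -72
Area = |Σ|/2 = 36.
Hole:
Cross-terms: -5, 3, 4  ⇒  Σ = 2
Area = |Σ|/2 = 1.
Net area = 36 − 1 = 35.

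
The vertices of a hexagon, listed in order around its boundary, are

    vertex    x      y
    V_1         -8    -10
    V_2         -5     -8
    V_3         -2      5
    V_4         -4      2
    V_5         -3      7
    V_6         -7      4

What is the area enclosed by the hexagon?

V_1→V_2: (-8)(-8) − (-5)(-10) = 14
V_2→V_3: (-5)(5) − (-2)(-8) = -41
V_3→V_4: (-2)(2) − (-4)(5) = 16
V_4→V_5: (-4)(7) − (-3)(2) = -22
V_5→V_6: (-3)(4) − (-7)(7) = 37
V_6→V_1: (-7)(-10) − (-8)(4) = 102
Σ = 106
Area = |Σ|/2 = 53.

53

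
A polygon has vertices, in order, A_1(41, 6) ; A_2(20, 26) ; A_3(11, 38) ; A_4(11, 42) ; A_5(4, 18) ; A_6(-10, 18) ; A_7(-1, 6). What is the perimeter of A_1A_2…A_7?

|A_1A_2| = √((-21)² + (20)²) = √841 = 29
|A_2A_3| = √((-9)² + (12)²) = √225 = 15
|A_3A_4| = √((0)² + (4)²) = √16 = 4
|A_4A_5| = √((-7)² + (-24)²) = √625 = 25
|A_5A_6| = √((-14)² + (0)²) = √196 = 14
|A_6A_7| = √((9)² + (-12)²) = √225 = 15
|A_7A_1| = √((42)² + (0)²) = √1764 = 42
Perimeter = 29 + 15 + 4 + 25 + 14 + 15 + 42 = 144.

144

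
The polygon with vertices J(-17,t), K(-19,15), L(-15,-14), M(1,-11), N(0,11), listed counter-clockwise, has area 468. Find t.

The doubled signed area Σ (x_i y_{i+1} − x_{i+1} y_i) is linear in t.
With t=0 it equals 613; the coefficient of t is 19 (from the two edges through J).
So 19·t + 613 = 2·468 = 936 ⇒ t = 17.

17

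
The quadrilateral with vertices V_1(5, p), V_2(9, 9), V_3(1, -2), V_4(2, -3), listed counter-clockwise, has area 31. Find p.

-4

The doubled signed area Σ (x_i y_{i+1} − x_{i+1} y_i) is linear in p.
With p=0 it equals 34; the coefficient of p is -7 (from the two edges through V_1).
So -7·p + 34 = 2·31 = 62 ⇒ p = -4.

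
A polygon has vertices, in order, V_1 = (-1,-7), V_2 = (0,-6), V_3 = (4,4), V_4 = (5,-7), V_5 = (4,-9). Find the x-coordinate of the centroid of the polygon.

101/36

Apply the shoelace formula. First the cross-terms c_i = x_i·y_{i+1} − x_{i+1}·y_i:
  6, 24, -48, -17, -37  ⇒  2A = -72, A = -36.
Then Σ (x_i + x_{i+1})·c_i = -606, so x̄ = -606 / (6·(-36)) = 101/36.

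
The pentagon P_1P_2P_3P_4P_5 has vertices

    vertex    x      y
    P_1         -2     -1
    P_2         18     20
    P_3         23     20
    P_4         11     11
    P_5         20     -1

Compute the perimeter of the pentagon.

|P_1P_2| = √((20)² + (21)²) = √841 = 29
|P_2P_3| = √((5)² + (0)²) = √25 = 5
|P_3P_4| = √((-12)² + (-9)²) = √225 = 15
|P_4P_5| = √((9)² + (-12)²) = √225 = 15
|P_5P_1| = √((-22)² + (0)²) = √484 = 22
Perimeter = 29 + 5 + 15 + 15 + 22 = 86.

86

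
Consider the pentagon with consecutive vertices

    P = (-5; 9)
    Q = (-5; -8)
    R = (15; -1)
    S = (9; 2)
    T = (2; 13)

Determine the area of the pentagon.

Apply Gauss's area formula: 2A = Σ (x_i·y_{i+1} − x_{i+1}·y_i), indices taken mod 5.
Σ = (85) + (125) + (39) + (113) + (83) = 445
Area = |Σ|/2 = 222.5.

222.5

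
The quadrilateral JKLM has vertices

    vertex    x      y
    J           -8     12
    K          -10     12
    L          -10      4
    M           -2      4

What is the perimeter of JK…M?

|JK| = √((-2)² + (0)²) = √4 = 2
|KL| = √((0)² + (-8)²) = √64 = 8
|LM| = √((8)² + (0)²) = √64 = 8
|MJ| = √((-6)² + (8)²) = √100 = 10
Perimeter = 2 + 8 + 8 + 10 = 28.

28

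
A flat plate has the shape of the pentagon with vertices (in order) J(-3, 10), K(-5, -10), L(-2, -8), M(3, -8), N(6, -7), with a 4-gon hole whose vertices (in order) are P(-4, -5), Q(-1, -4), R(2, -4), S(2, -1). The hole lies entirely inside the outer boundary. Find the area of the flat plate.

Outer boundary:
Σ = (80) + (20) + (40) + (27) + (39) = 206
Area = |Σ|/2 = 103.
Hole:
Apply the surveyor's formula: 2A = Σ (x_i·y_{i+1} − x_{i+1}·y_i), indices taken mod 4.
Σ = (11) + (12) + (6) + (-14) = 15
Area = |Σ|/2 = 7.5.
Net area = 103 − 7.5 = 95.5.

95.5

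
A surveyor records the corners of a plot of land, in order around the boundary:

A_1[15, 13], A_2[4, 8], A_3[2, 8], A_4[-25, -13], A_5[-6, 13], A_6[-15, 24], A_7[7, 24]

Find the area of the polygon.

445.5

Apply the surveyor's formula: 2A = Σ (x_i·y_{i+1} − x_{i+1}·y_i), indices taken mod 7.
Σ = (68) + (16) + (174) + (-403) + (51) + (-528) + (-269) = -891
Area = |Σ|/2 = 445.5.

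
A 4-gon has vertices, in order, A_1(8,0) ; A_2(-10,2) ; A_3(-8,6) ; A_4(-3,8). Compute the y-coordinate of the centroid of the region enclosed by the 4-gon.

82/23

Apply the surveyor's formula. First the cross-terms c_i = x_i·y_{i+1} − x_{i+1}·y_i:
  16, -44, -46, -64  ⇒  2A = -138, A = -69.
Then Σ (y_i + y_{i+1})·c_i = -1476, so ȳ = -1476 / (6·(-69)) = 82/23.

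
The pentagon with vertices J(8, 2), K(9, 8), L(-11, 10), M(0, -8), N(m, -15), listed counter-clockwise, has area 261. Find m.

9

The doubled signed area Σ (x_i y_{i+1} − x_{i+1} y_i) is linear in m.
With m=0 it equals 432; the coefficient of m is 10 (from the two edges through N).
So 10·m + 432 = 2·261 = 522 ⇒ m = 9.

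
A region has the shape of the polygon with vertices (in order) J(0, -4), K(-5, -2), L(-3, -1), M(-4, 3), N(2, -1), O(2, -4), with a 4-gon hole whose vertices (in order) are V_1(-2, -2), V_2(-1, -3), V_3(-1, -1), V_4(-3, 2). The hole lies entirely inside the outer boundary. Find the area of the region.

Outer boundary:
Apply the shoelace formula: 2A = Σ (x_i·y_{i+1} − x_{i+1}·y_i), indices taken mod 6.
Cross-terms: -20, -1, -13, -2, -6, -8  ⇒  Σ = -50
Area = |Σ|/2 = 25.
Hole:
Σ = (4) + (-2) + (-5) + (10) = 7
Area = |Σ|/2 = 3.5.
Net area = 25 − 3.5 = 21.5.

21.5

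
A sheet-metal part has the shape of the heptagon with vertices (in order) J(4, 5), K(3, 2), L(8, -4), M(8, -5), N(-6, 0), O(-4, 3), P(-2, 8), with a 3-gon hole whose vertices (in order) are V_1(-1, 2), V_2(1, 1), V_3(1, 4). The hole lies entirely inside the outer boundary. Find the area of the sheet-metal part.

Outer boundary:
Apply the surveyor's formula: 2A = Σ (x_i·y_{i+1} − x_{i+1}·y_i), indices taken mod 7.
Σ = (-7) + (-28) + (-8) + (-30) + (-18) + (-26) + (-42) = -159
Area = |Σ|/2 = 79.5.
Hole:
Σ = (-3) + (3) + (6) = 6
Area = |Σ|/2 = 3.
Net area = 79.5 − 3 = 76.5.

76.5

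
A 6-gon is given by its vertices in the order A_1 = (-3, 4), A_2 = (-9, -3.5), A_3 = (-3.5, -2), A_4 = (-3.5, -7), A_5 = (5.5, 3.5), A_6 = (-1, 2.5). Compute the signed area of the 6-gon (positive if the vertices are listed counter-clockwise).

Apply the shoelace formula: 2A = Σ (x_i·y_{i+1} − x_{i+1}·y_i), indices taken mod 6.
Σ = (46.5) + (5.75) + (17.5) + (26.25) + (17.25) + (3.5) = 116.75
Signed area = Σ/2 = 58.375 (positive ⇒ counter-clockwise traversal).

58.375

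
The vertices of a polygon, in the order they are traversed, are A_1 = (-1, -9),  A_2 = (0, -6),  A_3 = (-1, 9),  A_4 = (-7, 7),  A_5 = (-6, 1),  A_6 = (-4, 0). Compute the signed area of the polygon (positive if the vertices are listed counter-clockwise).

65.5

A_1→A_2: (-1)(-6) − (0)(-9) = 6
A_2→A_3: (0)(9) − (-1)(-6) = -6
A_3→A_4: (-1)(7) − (-7)(9) = 56
A_4→A_5: (-7)(1) − (-6)(7) = 35
A_5→A_6: (-6)(0) − (-4)(1) = 4
A_6→A_1: (-4)(-9) − (-1)(0) = 36
Σ = 131
Signed area = Σ/2 = 65.5 (positive ⇒ counter-clockwise traversal).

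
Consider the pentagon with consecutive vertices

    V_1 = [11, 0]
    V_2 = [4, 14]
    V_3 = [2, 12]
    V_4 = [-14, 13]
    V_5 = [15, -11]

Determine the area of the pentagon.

Apply the shoelace formula: 2A = Σ (x_i·y_{i+1} − x_{i+1}·y_i), indices taken mod 5.
Σ = (154) + (20) + (194) + (-41) + (121) = 448
Area = |Σ|/2 = 224.

224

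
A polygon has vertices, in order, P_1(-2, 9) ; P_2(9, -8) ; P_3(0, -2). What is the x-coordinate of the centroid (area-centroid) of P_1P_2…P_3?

Apply the shoelace formula. First the cross-terms c_i = x_i·y_{i+1} − x_{i+1}·y_i:
  -65, -18, -4  ⇒  2A = -87, A = -43.5.
Then Σ (x_i + x_{i+1})·c_i = -609, so x̄ = -609 / (6·(-43.5)) = 7/3.

7/3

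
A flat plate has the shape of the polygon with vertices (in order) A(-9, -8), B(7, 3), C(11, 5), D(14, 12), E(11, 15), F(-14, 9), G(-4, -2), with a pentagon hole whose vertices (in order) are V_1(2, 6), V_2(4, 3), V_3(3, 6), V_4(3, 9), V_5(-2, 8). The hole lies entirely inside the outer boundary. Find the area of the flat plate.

269

Outer boundary:
Apply Gauss's area formula: 2A = Σ (x_i·y_{i+1} − x_{i+1}·y_i), indices taken mod 7.
Σ = (29) + (2) + (62) + (78) + (309) + (64) + (14) = 558
Area = |Σ|/2 = 279.
Hole:
Apply Gauss's area formula: 2A = Σ (x_i·y_{i+1} − x_{i+1}·y_i), indices taken mod 5.
Σ = (-18) + (15) + (9) + (42) + (-28) = 20
Area = |Σ|/2 = 10.
Net area = 279 − 10 = 269.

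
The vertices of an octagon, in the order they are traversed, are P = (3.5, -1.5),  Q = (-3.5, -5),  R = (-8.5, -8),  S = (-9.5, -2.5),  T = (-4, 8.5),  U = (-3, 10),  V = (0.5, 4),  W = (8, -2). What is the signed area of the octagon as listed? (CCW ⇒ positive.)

P→Q: (3.5)(-5) − (-3.5)(-1.5) = -22.75
Q→R: (-3.5)(-8) − (-8.5)(-5) = -14.5
R→S: (-8.5)(-2.5) − (-9.5)(-8) = -54.75
S→T: (-9.5)(8.5) − (-4)(-2.5) = -90.75
T→U: (-4)(10) − (-3)(8.5) = -14.5
U→V: (-3)(4) − (0.5)(10) = -17
V→W: (0.5)(-2) − (8)(4) = -33
W→P: (8)(-1.5) − (3.5)(-2) = -5
Σ = -252.25
Signed area = Σ/2 = -126.125 (negative ⇒ clockwise traversal).

-126.125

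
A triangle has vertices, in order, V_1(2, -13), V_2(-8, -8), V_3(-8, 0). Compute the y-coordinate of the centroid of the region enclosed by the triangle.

-7

Apply Gauss's area formula. First the cross-terms c_i = x_i·y_{i+1} − x_{i+1}·y_i:
  -120, -64, 104  ⇒  2A = -80, A = -40.
Then Σ (y_i + y_{i+1})·c_i = 1680, so ȳ = 1680 / (6·(-40)) = -7.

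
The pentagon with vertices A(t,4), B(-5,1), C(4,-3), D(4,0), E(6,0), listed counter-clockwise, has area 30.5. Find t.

The doubled signed area Σ (x_i y_{i+1} − x_{i+1} y_i) is linear in t.
With t=0 it equals 67; the coefficient of t is 1 (from the two edges through A).
So 1·t + 67 = 2·30.5 = 61 ⇒ t = -6.

-6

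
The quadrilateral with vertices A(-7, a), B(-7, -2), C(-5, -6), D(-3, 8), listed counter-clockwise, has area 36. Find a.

7

Write out the shoelace sum; only the two edges meeting at A involve a:
2·Area = [((-3)·a − (-7)·8) + ((-7)·(-2) − (-7)·a)] + -26
       = 4·a + 44 = 72
⇒ a = 7.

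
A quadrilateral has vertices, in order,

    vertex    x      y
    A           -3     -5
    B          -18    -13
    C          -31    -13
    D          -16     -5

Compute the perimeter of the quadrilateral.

|AB| = √((-15)² + (-8)²) = √289 = 17
|BC| = √((-13)² + (0)²) = √169 = 13
|CD| = √((15)² + (8)²) = √289 = 17
|DA| = √((13)² + (0)²) = √169 = 13
Perimeter = 17 + 13 + 17 + 13 = 60.

60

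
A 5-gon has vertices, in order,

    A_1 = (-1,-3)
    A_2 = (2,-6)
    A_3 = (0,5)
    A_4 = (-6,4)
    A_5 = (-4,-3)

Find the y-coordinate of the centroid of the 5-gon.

Apply the shoelace (surveyor's) formula. First the cross-terms c_i = x_i·y_{i+1} − x_{i+1}·y_i:
  12, 10, 30, 34, 9  ⇒  2A = 95, A = 47.5.
Then Σ (y_i + y_{i+1})·c_i = 132, so ȳ = 132 / (6·47.5) = 44/95.

44/95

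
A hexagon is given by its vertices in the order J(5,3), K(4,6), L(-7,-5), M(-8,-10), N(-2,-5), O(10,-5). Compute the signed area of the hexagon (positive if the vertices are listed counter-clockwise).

Apply the shoelace formula: 2A = Σ (x_i·y_{i+1} − x_{i+1}·y_i), indices taken mod 6.
J→K: (5)(6) − (4)(3) = 18
K→L: (4)(-5) − (-7)(6) = 22
L→M: (-7)(-10) − (-8)(-5) = 30
M→N: (-8)(-5) − (-2)(-10) = 20
N→O: (-2)(-5) − (10)(-5) = 60
O→J: (10)(3) − (5)(-5) = 55
Σ = 205
Signed area = Σ/2 = 102.5 (positive ⇒ counter-clockwise traversal).

102.5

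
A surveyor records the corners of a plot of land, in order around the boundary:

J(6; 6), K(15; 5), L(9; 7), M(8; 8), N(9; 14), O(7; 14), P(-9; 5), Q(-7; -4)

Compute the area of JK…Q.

Apply the shoelace formula: 2A = Σ (x_i·y_{i+1} − x_{i+1}·y_i), indices taken mod 8.
J→K: (6)(5) − (15)(6) = -60
K→L: (15)(7) − (9)(5) = 60
L→M: (9)(8) − (8)(7) = 16
M→N: (8)(14) − (9)(8) = 40
N→O: (9)(14) − (7)(14) = 28
O→P: (7)(5) − (-9)(14) = 161
P→Q: (-9)(-4) − (-7)(5) = 71
Q→J: (-7)(6) − (6)(-4) = -18
Σ = 298
Area = |Σ|/2 = 149.

149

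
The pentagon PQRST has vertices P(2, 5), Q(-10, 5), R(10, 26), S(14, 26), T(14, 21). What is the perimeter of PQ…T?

|PQ| = √((-12)² + (0)²) = √144 = 12
|QR| = √((20)² + (21)²) = √841 = 29
|RS| = √((4)² + (0)²) = √16 = 4
|ST| = √((0)² + (-5)²) = √25 = 5
|TP| = √((-12)² + (-16)²) = √400 = 20
Perimeter = 12 + 29 + 4 + 5 + 20 = 70.

70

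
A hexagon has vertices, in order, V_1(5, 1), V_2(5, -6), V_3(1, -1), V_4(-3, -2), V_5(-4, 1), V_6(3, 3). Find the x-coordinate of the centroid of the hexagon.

338/231

Apply the surveyor's formula. First the cross-terms c_i = x_i·y_{i+1} − x_{i+1}·y_i:
  -35, 1, -5, -11, -15, -12  ⇒  2A = -77, A = -38.5.
Then Σ (x_i + x_{i+1})·c_i = -338, so x̄ = -338 / (6·(-38.5)) = 338/231.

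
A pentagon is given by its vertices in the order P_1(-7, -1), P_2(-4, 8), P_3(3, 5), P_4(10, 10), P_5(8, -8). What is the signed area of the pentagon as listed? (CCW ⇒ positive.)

-174

Apply the shoelace formula: 2A = Σ (x_i·y_{i+1} − x_{i+1}·y_i), indices taken mod 5.
Σ = (-60) + (-44) + (-20) + (-160) + (-64) = -348
Signed area = Σ/2 = -174 (negative ⇒ clockwise traversal).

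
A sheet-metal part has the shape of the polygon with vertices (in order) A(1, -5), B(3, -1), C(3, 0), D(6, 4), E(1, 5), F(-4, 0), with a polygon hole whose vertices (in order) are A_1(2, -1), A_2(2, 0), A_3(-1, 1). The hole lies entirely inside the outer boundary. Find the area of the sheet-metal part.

Outer boundary:
Apply the surveyor's formula: 2A = Σ (x_i·y_{i+1} − x_{i+1}·y_i), indices taken mod 6.
A→B: (1)(-1) − (3)(-5) = 14
B→C: (3)(0) − (3)(-1) = 3
C→D: (3)(4) − (6)(0) = 12
D→E: (6)(5) − (1)(4) = 26
E→F: (1)(0) − (-4)(5) = 20
F→A: (-4)(-5) − (1)(0) = 20
Σ = 95
Area = |Σ|/2 = 47.5.
Hole:
Cross-terms: 2, 2, -1  ⇒  Σ = 3
Area = |Σ|/2 = 1.5.
Net area = 47.5 − 1.5 = 46.

46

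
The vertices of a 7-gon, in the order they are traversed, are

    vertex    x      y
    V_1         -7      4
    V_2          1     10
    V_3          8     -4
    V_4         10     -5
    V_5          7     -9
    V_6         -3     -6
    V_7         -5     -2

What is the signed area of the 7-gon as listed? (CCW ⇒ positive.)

Apply the shoelace formula: 2A = Σ (x_i·y_{i+1} − x_{i+1}·y_i), indices taken mod 7.
Σ = (-74) + (-84) + (0) + (-55) + (-69) + (-24) + (-34) = -340
Signed area = Σ/2 = -170 (negative ⇒ clockwise traversal).

-170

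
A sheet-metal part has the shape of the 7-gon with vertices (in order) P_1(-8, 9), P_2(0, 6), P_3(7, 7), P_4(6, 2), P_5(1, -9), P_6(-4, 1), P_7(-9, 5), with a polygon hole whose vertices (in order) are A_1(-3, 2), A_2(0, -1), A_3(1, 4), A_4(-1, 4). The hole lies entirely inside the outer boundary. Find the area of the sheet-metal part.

Outer boundary:
Apply Gauss's area formula: 2A = Σ (x_i·y_{i+1} − x_{i+1}·y_i), indices taken mod 7.
Cross-terms: -48, -42, -28, -56, -35, -11, -41  ⇒  Σ = -261
Area = |Σ|/2 = 130.5.
Hole:
Apply the surveyor's formula: 2A = Σ (x_i·y_{i+1} − x_{i+1}·y_i), indices taken mod 4.
Σ = (3) + (1) + (8) + (10) = 22
Area = |Σ|/2 = 11.
Net area = 130.5 − 11 = 119.5.

119.5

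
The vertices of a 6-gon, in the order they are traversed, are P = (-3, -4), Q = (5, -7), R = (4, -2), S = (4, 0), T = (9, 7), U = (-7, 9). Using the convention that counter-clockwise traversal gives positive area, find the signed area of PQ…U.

Σ = (41) + (18) + (8) + (28) + (130) + (55) = 280
Signed area = Σ/2 = 140 (positive ⇒ counter-clockwise traversal).

140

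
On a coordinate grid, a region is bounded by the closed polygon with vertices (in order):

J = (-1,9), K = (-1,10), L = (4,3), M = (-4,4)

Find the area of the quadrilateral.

Apply the shoelace formula: 2A = Σ (x_i·y_{i+1} − x_{i+1}·y_i), indices taken mod 4.
Σ = (-1) + (-43) + (28) + (-32) = -48
Area = |Σ|/2 = 24.

24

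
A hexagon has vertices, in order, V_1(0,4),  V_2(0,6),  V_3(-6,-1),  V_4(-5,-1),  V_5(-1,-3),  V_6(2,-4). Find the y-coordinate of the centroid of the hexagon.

Apply the shoelace (surveyor's) formula. First the cross-terms c_i = x_i·y_{i+1} − x_{i+1}·y_i:
  0, 36, 1, 14, 10, 8  ⇒  2A = 69, A = 34.5.
Then Σ (y_i + y_{i+1})·c_i = 52, so ȳ = 52 / (6·34.5) = 52/207.

52/207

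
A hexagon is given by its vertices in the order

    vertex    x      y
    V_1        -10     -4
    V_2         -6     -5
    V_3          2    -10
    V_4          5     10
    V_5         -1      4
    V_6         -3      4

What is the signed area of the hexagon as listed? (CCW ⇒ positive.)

128

Apply the shoelace formula: 2A = Σ (x_i·y_{i+1} − x_{i+1}·y_i), indices taken mod 6.
Σ = (26) + (70) + (70) + (30) + (8) + (52) = 256
Signed area = Σ/2 = 128 (positive ⇒ counter-clockwise traversal).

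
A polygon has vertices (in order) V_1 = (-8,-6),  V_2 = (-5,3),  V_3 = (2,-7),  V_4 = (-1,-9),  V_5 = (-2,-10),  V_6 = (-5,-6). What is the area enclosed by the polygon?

57

V_1→V_2: (-8)(3) − (-5)(-6) = -54
V_2→V_3: (-5)(-7) − (2)(3) = 29
V_3→V_4: (2)(-9) − (-1)(-7) = -25
V_4→V_5: (-1)(-10) − (-2)(-9) = -8
V_5→V_6: (-2)(-6) − (-5)(-10) = -38
V_6→V_1: (-5)(-6) − (-8)(-6) = -18
Σ = -114
Area = |Σ|/2 = 57.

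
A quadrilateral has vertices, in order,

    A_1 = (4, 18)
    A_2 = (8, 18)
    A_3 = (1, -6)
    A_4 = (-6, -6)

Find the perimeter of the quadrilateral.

|A_1A_2| = √((4)² + (0)²) = √16 = 4
|A_2A_3| = √((-7)² + (-24)²) = √625 = 25
|A_3A_4| = √((-7)² + (0)²) = √49 = 7
|A_4A_1| = √((10)² + (24)²) = √676 = 26
Perimeter = 4 + 25 + 7 + 26 = 62.

62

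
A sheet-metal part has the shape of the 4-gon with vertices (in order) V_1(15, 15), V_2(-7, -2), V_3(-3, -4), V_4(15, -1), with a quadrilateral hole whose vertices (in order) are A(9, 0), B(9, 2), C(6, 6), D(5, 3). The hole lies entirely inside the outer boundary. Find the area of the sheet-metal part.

189.5

Outer boundary:
Σ = (75) + (22) + (63) + (240) = 400
Area = |Σ|/2 = 200.
Hole:
Apply the shoelace formula: 2A = Σ (x_i·y_{i+1} − x_{i+1}·y_i), indices taken mod 4.
Σ = (18) + (42) + (-12) + (-27) = 21
Area = |Σ|/2 = 10.5.
Net area = 200 − 10.5 = 189.5.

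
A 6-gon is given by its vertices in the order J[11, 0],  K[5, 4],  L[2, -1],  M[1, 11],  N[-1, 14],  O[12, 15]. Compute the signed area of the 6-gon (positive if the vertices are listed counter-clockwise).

-134.5

J→K: (11)(4) − (5)(0) = 44
K→L: (5)(-1) − (2)(4) = -13
L→M: (2)(11) − (1)(-1) = 23
M→N: (1)(14) − (-1)(11) = 25
N→O: (-1)(15) − (12)(14) = -183
O→J: (12)(0) − (11)(15) = -165
Σ = -269
Signed area = Σ/2 = -134.5 (negative ⇒ clockwise traversal).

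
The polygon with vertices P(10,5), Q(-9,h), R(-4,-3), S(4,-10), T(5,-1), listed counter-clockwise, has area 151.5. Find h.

Write out the shoelace sum; only the two edges meeting at Q involve h:
2·Area = [(10·h − (-9)·5) + ((-9)·(-3) − (-4)·h)] + 133
       = 14·h + 205 = 303
⇒ h = 7.

7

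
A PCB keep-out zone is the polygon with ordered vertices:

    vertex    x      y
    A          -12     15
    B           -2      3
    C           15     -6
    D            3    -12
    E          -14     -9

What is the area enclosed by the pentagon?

357

Apply the shoelace (surveyor's) formula: 2A = Σ (x_i·y_{i+1} − x_{i+1}·y_i), indices taken mod 5.
A→B: (-12)(3) − (-2)(15) = -6
B→C: (-2)(-6) − (15)(3) = -33
C→D: (15)(-12) − (3)(-6) = -162
D→E: (3)(-9) − (-14)(-12) = -195
E→A: (-14)(15) − (-12)(-9) = -318
Σ = -714
Area = |Σ|/2 = 357.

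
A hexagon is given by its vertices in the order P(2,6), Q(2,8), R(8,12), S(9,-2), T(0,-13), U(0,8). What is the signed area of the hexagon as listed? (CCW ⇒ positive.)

Σ = (4) + (-40) + (-124) + (-117) + (0) + (-16) = -293
Signed area = Σ/2 = -146.5 (negative ⇒ clockwise traversal).

-146.5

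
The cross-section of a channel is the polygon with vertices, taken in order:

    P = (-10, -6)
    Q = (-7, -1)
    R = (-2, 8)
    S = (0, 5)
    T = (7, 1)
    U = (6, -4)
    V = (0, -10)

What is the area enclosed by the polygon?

Apply the shoelace (surveyor's) formula: 2A = Σ (x_i·y_{i+1} − x_{i+1}·y_i), indices taken mod 7.
Σ = (-32) + (-58) + (-10) + (-35) + (-34) + (-60) + (-100) = -329
Area = |Σ|/2 = 164.5.

164.5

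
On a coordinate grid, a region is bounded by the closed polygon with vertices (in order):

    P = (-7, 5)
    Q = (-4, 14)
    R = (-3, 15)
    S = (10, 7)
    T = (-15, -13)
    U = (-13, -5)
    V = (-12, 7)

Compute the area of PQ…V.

Σ = (-78) + (-18) + (-171) + (-25) + (-94) + (-151) + (-11) = -548
Area = |Σ|/2 = 274.

274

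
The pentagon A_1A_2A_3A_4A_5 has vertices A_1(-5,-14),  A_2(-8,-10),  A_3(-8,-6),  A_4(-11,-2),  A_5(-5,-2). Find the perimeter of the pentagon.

32

|A_1A_2| = √((-3)² + (4)²) = √25 = 5
|A_2A_3| = √((0)² + (4)²) = √16 = 4
|A_3A_4| = √((-3)² + (4)²) = √25 = 5
|A_4A_5| = √((6)² + (0)²) = √36 = 6
|A_5A_1| = √((0)² + (-12)²) = √144 = 12
Perimeter = 5 + 4 + 5 + 6 + 12 = 32.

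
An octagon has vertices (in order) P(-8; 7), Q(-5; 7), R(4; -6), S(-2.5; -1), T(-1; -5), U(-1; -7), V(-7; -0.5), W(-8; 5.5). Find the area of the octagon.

63.75

Apply the shoelace (surveyor's) formula: 2A = Σ (x_i·y_{i+1} − x_{i+1}·y_i), indices taken mod 8.
Σ = (-21) + (2) + (-19) + (11.5) + (2) + (-48.5) + (-42.5) + (-12) = -127.5
Area = |Σ|/2 = 63.75.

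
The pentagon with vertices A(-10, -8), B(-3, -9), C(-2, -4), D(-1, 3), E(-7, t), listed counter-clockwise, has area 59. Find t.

Write out the shoelace sum; only the two edges meeting at E involve t:
2·Area = [((-1)·t − (-7)·3) + ((-7)·(-8) − (-10)·t)] + 50
       = 9·t + 127 = 118
⇒ t = -1.

-1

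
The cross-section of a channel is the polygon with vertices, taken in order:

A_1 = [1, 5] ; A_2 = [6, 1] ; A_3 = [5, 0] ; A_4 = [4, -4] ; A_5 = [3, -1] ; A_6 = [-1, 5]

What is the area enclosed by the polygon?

Σ = (-29) + (-5) + (-20) + (8) + (14) + (-10) = -42
Area = |Σ|/2 = 21.

21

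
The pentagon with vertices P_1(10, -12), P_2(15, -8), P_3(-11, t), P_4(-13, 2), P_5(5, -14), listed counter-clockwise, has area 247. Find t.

Write out the shoelace sum; only the two edges meeting at P_3 involve t:
2·Area = [(15·t − (-11)·(-8)) + ((-11)·2 − (-13)·t)] + 352
       = 28·t + 242 = 494
⇒ t = 9.

9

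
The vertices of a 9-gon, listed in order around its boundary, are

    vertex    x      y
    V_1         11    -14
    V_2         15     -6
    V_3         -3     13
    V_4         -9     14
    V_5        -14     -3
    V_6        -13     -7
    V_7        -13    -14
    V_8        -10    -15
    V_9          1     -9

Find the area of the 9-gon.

Apply the shoelace formula: 2A = Σ (x_i·y_{i+1} − x_{i+1}·y_i), indices taken mod 9.
V_1→V_2: (11)(-6) − (15)(-14) = 144
V_2→V_3: (15)(13) − (-3)(-6) = 177
V_3→V_4: (-3)(14) − (-9)(13) = 75
V_4→V_5: (-9)(-3) − (-14)(14) = 223
V_5→V_6: (-14)(-7) − (-13)(-3) = 59
V_6→V_7: (-13)(-14) − (-13)(-7) = 91
V_7→V_8: (-13)(-15) − (-10)(-14) = 55
V_8→V_9: (-10)(-9) − (1)(-15) = 105
V_9→V_1: (1)(-14) − (11)(-9) = 85
Σ = 1014
Area = |Σ|/2 = 507.

507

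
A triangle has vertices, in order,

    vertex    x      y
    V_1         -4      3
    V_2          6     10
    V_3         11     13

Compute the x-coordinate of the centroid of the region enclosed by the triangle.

Apply the shoelace formula. First the cross-terms c_i = x_i·y_{i+1} − x_{i+1}·y_i:
  -58, -32, 85  ⇒  2A = -5, A = -2.5.
Then Σ (x_i + x_{i+1})·c_i = -65, so x̄ = -65 / (6·(-2.5)) = 13/3.

13/3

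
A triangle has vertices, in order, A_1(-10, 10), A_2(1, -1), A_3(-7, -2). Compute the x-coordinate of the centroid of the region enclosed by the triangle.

Apply the surveyor's formula. First the cross-terms c_i = x_i·y_{i+1} − x_{i+1}·y_i:
  0, -9, -90  ⇒  2A = -99, A = -49.5.
Then Σ (x_i + x_{i+1})·c_i = 1584, so x̄ = 1584 / (6·(-49.5)) = -16/3.

-16/3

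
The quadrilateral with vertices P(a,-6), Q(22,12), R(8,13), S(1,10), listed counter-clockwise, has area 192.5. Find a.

Write out the shoelace sum; only the two edges meeting at P involve a:
2·Area = [(1·(-6) − a·10) + (a·12 − 22·(-6))] + 257
       = 2·a + 383 = 385
⇒ a = 1.

1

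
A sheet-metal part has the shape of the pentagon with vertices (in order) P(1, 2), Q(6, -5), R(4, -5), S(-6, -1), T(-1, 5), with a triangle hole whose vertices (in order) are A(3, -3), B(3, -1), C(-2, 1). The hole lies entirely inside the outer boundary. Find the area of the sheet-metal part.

44.5

Outer boundary:
Apply the shoelace formula: 2A = Σ (x_i·y_{i+1} − x_{i+1}·y_i), indices taken mod 5.
Cross-terms: -17, -10, -34, -31, -7  ⇒  Σ = -99
Area = |Σ|/2 = 49.5.
Hole:
Apply Gauss's area formula: 2A = Σ (x_i·y_{i+1} − x_{i+1}·y_i), indices taken mod 3.
A→B: (3)(-1) − (3)(-3) = 6
B→C: (3)(1) − (-2)(-1) = 1
C→A: (-2)(-3) − (3)(1) = 3
Σ = 10
Area = |Σ|/2 = 5.
Net area = 49.5 − 5 = 44.5.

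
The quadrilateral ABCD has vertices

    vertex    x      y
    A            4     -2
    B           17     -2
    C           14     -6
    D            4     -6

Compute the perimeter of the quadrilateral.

32

|AB| = √((13)² + (0)²) = √169 = 13
|BC| = √((-3)² + (-4)²) = √25 = 5
|CD| = √((-10)² + (0)²) = √100 = 10
|DA| = √((0)² + (4)²) = √16 = 4
Perimeter = 13 + 5 + 10 + 4 = 32.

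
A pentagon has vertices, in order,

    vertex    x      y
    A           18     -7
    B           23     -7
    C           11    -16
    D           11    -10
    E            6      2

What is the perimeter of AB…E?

54

|AB| = √((5)² + (0)²) = √25 = 5
|BC| = √((-12)² + (-9)²) = √225 = 15
|CD| = √((0)² + (6)²) = √36 = 6
|DE| = √((-5)² + (12)²) = √169 = 13
|EA| = √((12)² + (-9)²) = √225 = 15
Perimeter = 5 + 15 + 6 + 13 + 15 = 54.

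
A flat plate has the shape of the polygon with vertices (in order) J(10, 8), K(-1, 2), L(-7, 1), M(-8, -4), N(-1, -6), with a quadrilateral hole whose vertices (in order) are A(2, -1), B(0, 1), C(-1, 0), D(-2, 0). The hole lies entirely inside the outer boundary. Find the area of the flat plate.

Outer boundary:
Apply the shoelace (surveyor's) formula: 2A = Σ (x_i·y_{i+1} − x_{i+1}·y_i), indices taken mod 5.
Cross-terms: 28, 13, 36, 44, 52  ⇒  Σ = 173
Area = |Σ|/2 = 86.5.
Hole:
A→B: (2)(1) − (0)(-1) = 2
B→C: (0)(0) − (-1)(1) = 1
C→D: (-1)(0) − (-2)(0) = 0
D→A: (-2)(-1) − (2)(0) = 2
Σ = 5
Area = |Σ|/2 = 2.5.
Net area = 86.5 − 2.5 = 84.

84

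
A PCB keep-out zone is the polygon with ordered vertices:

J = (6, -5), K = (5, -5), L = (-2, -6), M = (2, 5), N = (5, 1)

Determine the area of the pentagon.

48.5

Apply Gauss's area formula: 2A = Σ (x_i·y_{i+1} − x_{i+1}·y_i), indices taken mod 5.
Cross-terms: -5, -40, 2, -23, -31  ⇒  Σ = -97
Area = |Σ|/2 = 48.5.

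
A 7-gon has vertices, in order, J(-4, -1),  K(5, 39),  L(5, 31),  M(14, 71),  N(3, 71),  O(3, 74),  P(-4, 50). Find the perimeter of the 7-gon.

180

|JK| = √((9)² + (40)²) = √1681 = 41
|KL| = √((0)² + (-8)²) = √64 = 8
|LM| = √((9)² + (40)²) = √1681 = 41
|MN| = √((-11)² + (0)²) = √121 = 11
|NO| = √((0)² + (3)²) = √9 = 3
|OP| = √((-7)² + (-24)²) = √625 = 25
|PJ| = √((0)² + (-51)²) = √2601 = 51
Perimeter = 41 + 8 + 41 + 11 + 3 + 25 + 51 = 180.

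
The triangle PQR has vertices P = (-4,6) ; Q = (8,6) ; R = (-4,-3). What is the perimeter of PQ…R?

36

|PQ| = √((12)² + (0)²) = √144 = 12
|QR| = √((-12)² + (-9)²) = √225 = 15
|RP| = √((0)² + (9)²) = √81 = 9
Perimeter = 12 + 15 + 9 = 36.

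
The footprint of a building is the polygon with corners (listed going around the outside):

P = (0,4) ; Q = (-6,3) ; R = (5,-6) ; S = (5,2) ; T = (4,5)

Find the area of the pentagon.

59

Σ = (24) + (21) + (40) + (17) + (16) = 118
Area = |Σ|/2 = 59.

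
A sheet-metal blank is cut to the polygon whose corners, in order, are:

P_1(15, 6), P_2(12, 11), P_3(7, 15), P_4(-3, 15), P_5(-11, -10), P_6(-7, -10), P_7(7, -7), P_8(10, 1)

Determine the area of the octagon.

411

Σ = (93) + (103) + (150) + (195) + (40) + (119) + (77) + (45) = 822
Area = |Σ|/2 = 411.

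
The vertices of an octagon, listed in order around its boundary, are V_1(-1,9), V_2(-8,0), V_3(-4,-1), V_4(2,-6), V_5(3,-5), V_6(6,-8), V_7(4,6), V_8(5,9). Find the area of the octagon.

Apply the surveyor's formula: 2A = Σ (x_i·y_{i+1} − x_{i+1}·y_i), indices taken mod 8.
Σ = (72) + (8) + (26) + (8) + (6) + (68) + (6) + (54) = 248
Area = |Σ|/2 = 124.

124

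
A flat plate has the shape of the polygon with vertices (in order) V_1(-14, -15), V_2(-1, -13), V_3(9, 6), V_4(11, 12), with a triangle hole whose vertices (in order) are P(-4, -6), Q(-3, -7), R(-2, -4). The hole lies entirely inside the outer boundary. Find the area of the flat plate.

Outer boundary:
Apply the shoelace formula: 2A = Σ (x_i·y_{i+1} − x_{i+1}·y_i), indices taken mod 4.
Σ = (167) + (111) + (42) + (3) = 323
Area = |Σ|/2 = 161.5.
Hole:
Apply the shoelace (surveyor's) formula: 2A = Σ (x_i·y_{i+1} − x_{i+1}·y_i), indices taken mod 3.
Σ = (10) + (-2) + (-4) = 4
Area = |Σ|/2 = 2.
Net area = 161.5 − 2 = 159.5.

159.5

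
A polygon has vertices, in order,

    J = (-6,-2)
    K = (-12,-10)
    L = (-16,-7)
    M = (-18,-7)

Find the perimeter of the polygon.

|JK| = √((-6)² + (-8)²) = √100 = 10
|KL| = √((-4)² + (3)²) = √25 = 5
|LM| = √((-2)² + (0)²) = √4 = 2
|MJ| = √((12)² + (5)²) = √169 = 13
Perimeter = 10 + 5 + 2 + 13 = 30.

30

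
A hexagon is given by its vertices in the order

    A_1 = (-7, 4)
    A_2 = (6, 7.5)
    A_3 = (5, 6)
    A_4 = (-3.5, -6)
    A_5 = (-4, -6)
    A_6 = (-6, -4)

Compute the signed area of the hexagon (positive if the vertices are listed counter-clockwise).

-81

A_1→A_2: (-7)(7.5) − (6)(4) = -76.5
A_2→A_3: (6)(6) − (5)(7.5) = -1.5
A_3→A_4: (5)(-6) − (-3.5)(6) = -9
A_4→A_5: (-3.5)(-6) − (-4)(-6) = -3
A_5→A_6: (-4)(-4) − (-6)(-6) = -20
A_6→A_1: (-6)(4) − (-7)(-4) = -52
Σ = -162
Signed area = Σ/2 = -81 (negative ⇒ clockwise traversal).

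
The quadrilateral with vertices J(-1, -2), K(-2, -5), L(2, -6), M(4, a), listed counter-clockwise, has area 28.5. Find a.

The doubled signed area Σ (x_i y_{i+1} − x_{i+1} y_i) is linear in a.
With a=0 it equals 39; the coefficient of a is 3 (from the two edges through M).
So 3·a + 39 = 2·28.5 = 57 ⇒ a = 6.

6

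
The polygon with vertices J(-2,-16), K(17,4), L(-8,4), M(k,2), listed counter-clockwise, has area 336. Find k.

-16

The doubled signed area Σ (x_i y_{i+1} − x_{i+1} y_i) is linear in k.
With k=0 it equals 352; the coefficient of k is -20 (from the two edges through M).
So -20·k + 352 = 2·336 = 672 ⇒ k = -16.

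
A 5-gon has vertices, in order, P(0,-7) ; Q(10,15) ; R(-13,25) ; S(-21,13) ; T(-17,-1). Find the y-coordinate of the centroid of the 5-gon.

705/77

Apply Gauss's area formula. First the cross-terms c_i = x_i·y_{i+1} − x_{i+1}·y_i:
  70, 445, 356, 242, 119  ⇒  2A = 1232, A = 616.
Then Σ (y_i + y_{i+1})·c_i = 33840, so ȳ = 33840 / (6·616) = 705/77.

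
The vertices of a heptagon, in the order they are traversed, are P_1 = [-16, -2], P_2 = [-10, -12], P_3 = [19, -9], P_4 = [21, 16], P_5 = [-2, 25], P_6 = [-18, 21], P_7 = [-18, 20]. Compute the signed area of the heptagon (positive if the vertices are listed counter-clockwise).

1161

Cross-terms: 172, 318, 493, 557, 408, 18, 356  ⇒  Σ = 2322
Signed area = Σ/2 = 1161 (positive ⇒ counter-clockwise traversal).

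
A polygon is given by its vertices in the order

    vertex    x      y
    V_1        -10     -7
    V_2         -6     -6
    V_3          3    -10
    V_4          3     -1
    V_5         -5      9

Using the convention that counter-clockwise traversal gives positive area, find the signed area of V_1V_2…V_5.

135

Apply Gauss's area formula: 2A = Σ (x_i·y_{i+1} − x_{i+1}·y_i), indices taken mod 5.
V_1→V_2: (-10)(-6) − (-6)(-7) = 18
V_2→V_3: (-6)(-10) − (3)(-6) = 78
V_3→V_4: (3)(-1) − (3)(-10) = 27
V_4→V_5: (3)(9) − (-5)(-1) = 22
V_5→V_1: (-5)(-7) − (-10)(9) = 125
Σ = 270
Signed area = Σ/2 = 135 (positive ⇒ counter-clockwise traversal).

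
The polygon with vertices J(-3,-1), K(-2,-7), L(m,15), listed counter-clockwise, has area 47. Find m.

10

The doubled signed area Σ (x_i y_{i+1} − x_{i+1} y_i) is linear in m.
With m=0 it equals 34; the coefficient of m is 6 (from the two edges through L).
So 6·m + 34 = 2·47 = 94 ⇒ m = 10.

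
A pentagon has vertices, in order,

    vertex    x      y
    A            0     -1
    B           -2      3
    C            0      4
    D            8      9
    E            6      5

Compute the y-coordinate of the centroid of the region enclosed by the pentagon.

Apply Gauss's area formula. First the cross-terms c_i = x_i·y_{i+1} − x_{i+1}·y_i:
  -2, -8, -32, -14, -6  ⇒  2A = -62, A = -31.
Then Σ (y_i + y_{i+1})·c_i = -696, so ȳ = -696 / (6·(-31)) = 116/31.

116/31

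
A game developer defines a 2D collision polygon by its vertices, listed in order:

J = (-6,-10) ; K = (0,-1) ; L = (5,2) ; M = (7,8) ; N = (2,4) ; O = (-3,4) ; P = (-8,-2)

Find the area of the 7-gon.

Cross-terms: 6, 5, 26, 12, 20, 38, 68  ⇒  Σ = 175
Area = |Σ|/2 = 87.5.

87.5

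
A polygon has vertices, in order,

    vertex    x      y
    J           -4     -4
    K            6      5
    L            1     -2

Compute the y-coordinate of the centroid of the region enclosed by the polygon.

-1/3

Apply the shoelace formula. First the cross-terms c_i = x_i·y_{i+1} − x_{i+1}·y_i:
  4, -17, -12  ⇒  2A = -25, A = -12.5.
Then Σ (y_i + y_{i+1})·c_i = 25, so ȳ = 25 / (6·(-12.5)) = -1/3.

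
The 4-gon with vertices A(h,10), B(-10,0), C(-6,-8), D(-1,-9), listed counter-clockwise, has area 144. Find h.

Write out the shoelace sum; only the two edges meeting at A involve h:
2·Area = [((-1)·10 − h·(-9)) + (h·0 − (-10)·10)] + 126
       = 9·h + 216 = 288
⇒ h = 8.

8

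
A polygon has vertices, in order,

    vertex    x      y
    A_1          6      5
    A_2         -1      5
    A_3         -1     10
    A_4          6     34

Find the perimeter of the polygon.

66

|A_1A_2| = √((-7)² + (0)²) = √49 = 7
|A_2A_3| = √((0)² + (5)²) = √25 = 5
|A_3A_4| = √((7)² + (24)²) = √625 = 25
|A_4A_1| = √((0)² + (-29)²) = √841 = 29
Perimeter = 7 + 5 + 25 + 29 = 66.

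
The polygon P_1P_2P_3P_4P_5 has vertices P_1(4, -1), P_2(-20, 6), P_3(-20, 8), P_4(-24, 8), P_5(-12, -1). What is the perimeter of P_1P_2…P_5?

|P_1P_2| = √((-24)² + (7)²) = √625 = 25
|P_2P_3| = √((0)² + (2)²) = √4 = 2
|P_3P_4| = √((-4)² + (0)²) = √16 = 4
|P_4P_5| = √((12)² + (-9)²) = √225 = 15
|P_5P_1| = √((16)² + (0)²) = √256 = 16
Perimeter = 25 + 2 + 4 + 15 + 16 = 62.

62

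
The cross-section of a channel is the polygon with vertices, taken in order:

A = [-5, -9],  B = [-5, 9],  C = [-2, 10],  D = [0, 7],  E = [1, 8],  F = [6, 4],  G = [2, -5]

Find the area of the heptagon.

Cross-terms: -90, -32, -14, -7, -44, -38, -43  ⇒  Σ = -268
Area = |Σ|/2 = 134.

134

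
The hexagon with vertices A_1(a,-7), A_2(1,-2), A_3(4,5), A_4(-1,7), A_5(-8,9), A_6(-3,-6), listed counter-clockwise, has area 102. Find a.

The doubled signed area Σ (x_i y_{i+1} − x_{i+1} y_i) is linear in a.
With a=0 it equals 196; the coefficient of a is 4 (from the two edges through A_1).
So 4·a + 196 = 2·102 = 204 ⇒ a = 2.

2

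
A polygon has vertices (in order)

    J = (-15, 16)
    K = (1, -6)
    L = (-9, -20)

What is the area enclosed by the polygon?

Apply Gauss's area formula: 2A = Σ (x_i·y_{i+1} − x_{i+1}·y_i), indices taken mod 3.
J→K: (-15)(-6) − (1)(16) = 74
K→L: (1)(-20) − (-9)(-6) = -74
L→J: (-9)(16) − (-15)(-20) = -444
Σ = -444
Area = |Σ|/2 = 222.

222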